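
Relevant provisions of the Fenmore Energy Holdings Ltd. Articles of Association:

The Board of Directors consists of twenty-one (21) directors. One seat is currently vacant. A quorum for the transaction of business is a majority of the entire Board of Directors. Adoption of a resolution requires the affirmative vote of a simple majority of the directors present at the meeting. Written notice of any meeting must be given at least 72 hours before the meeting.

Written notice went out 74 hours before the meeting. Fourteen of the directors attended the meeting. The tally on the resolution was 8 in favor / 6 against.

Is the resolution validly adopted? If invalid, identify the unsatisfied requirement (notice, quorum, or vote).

Notice: 74 hours given; 72 required (74 ≥ 72). Satisfied.
Quorum: 14 present; quorum is 11. Satisfied.
Vote: the resolution requires a majority of the directors present (14). A majority of 14 is 8, so 8 affirmative votes are needed; 8 voted in favor. Satisfied.

Valid — all requirements satisfied.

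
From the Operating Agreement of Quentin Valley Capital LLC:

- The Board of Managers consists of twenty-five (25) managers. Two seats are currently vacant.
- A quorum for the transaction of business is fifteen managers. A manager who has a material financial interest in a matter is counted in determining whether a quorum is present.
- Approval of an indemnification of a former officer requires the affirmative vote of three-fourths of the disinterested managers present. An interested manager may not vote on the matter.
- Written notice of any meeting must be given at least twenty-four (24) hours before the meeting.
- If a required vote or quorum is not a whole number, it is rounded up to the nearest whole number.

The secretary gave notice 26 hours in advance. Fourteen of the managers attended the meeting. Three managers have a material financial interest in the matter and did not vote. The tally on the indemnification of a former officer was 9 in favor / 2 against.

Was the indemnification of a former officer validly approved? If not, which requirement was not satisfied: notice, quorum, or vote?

Notice: 26 hours given; 24 required (26 ≥ 24). Satisfied.
Quorum: 14 present (interested managers count toward quorum); quorum is 15. Not satisfied.
Vote: the indemnification of a former officer requires three-fourths of the disinterested managers present (14 − 3 = 11). 3/4 of 11 = 8.25, rounded up to 9, so 9 affirmative votes are needed; 9 voted in favor. Satisfied. (Moot — without a quorum no business can be validly transacted.)

Invalid — quorum requirement not satisfied.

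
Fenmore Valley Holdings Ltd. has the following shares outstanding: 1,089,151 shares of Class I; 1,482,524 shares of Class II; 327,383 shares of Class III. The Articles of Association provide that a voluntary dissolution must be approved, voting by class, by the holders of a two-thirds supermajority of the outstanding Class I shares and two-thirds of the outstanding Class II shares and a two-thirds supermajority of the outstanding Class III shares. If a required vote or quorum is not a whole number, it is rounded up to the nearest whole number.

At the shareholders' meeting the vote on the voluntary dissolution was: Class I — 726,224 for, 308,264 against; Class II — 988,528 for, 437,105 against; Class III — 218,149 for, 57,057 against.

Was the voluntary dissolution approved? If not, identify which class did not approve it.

Class I: 2/3 of 1089151 = 726100.67, rounded up to 726101; 726,101 required, 726,224 in favor — approved.
Class II: 2/3 of 1482524 = 988349.33, rounded up to 988350; 988,350 required, 988,528 in favor — approved.
Class III: 2/3 of 327383 = 218255.33, rounded up to 218256; 218,256 required, 218,149 in favor — not approved.

Not approved — the Class III shares did not give the required vote.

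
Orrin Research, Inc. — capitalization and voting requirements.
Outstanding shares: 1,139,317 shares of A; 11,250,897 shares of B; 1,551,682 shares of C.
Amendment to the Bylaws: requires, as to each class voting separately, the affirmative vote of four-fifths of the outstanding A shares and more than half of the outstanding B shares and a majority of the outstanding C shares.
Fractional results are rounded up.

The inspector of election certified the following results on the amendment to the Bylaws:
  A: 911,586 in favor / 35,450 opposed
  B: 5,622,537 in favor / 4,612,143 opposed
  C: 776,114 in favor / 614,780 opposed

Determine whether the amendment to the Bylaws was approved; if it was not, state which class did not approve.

A: 4/5 of 1139317 = 911453.60, rounded up to 911454; 911,454 required, 911,586 in favor — approved.
B: a majority of 11250897 is 5625449; 5,625,449 required, 5,622,537 in favor — not approved.
C: a majority of 1551682 is 775842; 775,842 required, 776,114 in favor — approved.

Not approved — the B shares did not give the required vote.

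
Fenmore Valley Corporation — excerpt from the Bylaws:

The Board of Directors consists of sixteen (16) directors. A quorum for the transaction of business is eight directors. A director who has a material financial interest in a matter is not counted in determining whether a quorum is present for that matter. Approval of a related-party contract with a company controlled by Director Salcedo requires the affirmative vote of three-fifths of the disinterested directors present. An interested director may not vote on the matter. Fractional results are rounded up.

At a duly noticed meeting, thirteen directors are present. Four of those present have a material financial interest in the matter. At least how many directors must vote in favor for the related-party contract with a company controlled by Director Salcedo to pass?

6

The related-party contract with a company controlled by Director Salcedo requires three-fifths of the disinterested directors present (13 − 4 = 9).
3/5 of 9 = 5.40, rounded up to 6.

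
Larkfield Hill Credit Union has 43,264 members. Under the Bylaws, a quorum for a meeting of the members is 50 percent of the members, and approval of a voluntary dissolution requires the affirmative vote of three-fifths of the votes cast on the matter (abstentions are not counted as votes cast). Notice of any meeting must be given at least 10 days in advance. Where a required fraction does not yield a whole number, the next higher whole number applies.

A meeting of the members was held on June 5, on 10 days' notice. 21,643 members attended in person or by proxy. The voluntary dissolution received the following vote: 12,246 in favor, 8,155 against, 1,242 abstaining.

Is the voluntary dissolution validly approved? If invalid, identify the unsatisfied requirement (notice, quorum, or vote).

Valid — all requirements satisfied.

Notice: 10 days given; 10 required. Satisfied.
Quorum: 50% of 43,264 = 21,632; 21,643 present. Satisfied.
Vote: requires three-fifths of the votes cast (21,643 − 1,242 abstaining = 20,401); 3/5 of 20401 = 12240.60, rounded up to 12241, so 12,241 needed; 12,246 in favor. Satisfied.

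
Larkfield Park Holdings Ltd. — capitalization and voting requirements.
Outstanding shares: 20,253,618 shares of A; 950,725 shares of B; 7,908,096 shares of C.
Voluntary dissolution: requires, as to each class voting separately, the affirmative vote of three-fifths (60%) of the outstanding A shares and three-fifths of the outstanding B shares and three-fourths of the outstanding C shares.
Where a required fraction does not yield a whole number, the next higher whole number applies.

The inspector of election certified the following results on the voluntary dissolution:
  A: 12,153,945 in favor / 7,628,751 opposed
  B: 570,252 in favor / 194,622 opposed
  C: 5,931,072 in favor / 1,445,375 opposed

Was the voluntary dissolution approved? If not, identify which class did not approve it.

Not approved — the B shares did not give the required vote.

A: 3/5 of 20253618 = 12152170.80, rounded up to 12152171; 12,152,171 required, 12,153,945 in favor — approved.
B: 3/5 of 950725 = 570435; 570,435 required, 570,252 in favor — not approved.
C: 3/4 of 7908096 = 5931072; 5,931,072 required, 5,931,072 in favor — approved.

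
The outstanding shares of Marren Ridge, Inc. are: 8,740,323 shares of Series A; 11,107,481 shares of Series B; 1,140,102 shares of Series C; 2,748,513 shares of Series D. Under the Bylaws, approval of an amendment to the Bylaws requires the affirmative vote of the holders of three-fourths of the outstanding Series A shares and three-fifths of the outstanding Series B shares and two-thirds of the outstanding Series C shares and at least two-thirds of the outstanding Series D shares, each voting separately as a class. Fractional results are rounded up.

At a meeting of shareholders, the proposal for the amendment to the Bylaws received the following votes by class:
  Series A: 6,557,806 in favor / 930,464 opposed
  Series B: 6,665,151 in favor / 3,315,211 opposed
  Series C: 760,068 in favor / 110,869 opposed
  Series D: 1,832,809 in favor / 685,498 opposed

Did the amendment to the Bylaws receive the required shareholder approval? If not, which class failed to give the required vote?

Approved — every class gave the required vote.

Series A: 3/4 of 8740323 = 6555242.25, rounded up to 6555243; 6,555,243 required, 6,557,806 in favor — approved.
Series B: 3/5 of 11107481 = 6664488.60, rounded up to 6664489; 6,664,489 required, 6,665,151 in favor — approved.
Series C: 2/3 of 1140102 = 760068; 760,068 required, 760,068 in favor — approved.
Series D: 2/3 of 2748513 = 1832342; 1,832,342 required, 1,832,809 in favor — approved.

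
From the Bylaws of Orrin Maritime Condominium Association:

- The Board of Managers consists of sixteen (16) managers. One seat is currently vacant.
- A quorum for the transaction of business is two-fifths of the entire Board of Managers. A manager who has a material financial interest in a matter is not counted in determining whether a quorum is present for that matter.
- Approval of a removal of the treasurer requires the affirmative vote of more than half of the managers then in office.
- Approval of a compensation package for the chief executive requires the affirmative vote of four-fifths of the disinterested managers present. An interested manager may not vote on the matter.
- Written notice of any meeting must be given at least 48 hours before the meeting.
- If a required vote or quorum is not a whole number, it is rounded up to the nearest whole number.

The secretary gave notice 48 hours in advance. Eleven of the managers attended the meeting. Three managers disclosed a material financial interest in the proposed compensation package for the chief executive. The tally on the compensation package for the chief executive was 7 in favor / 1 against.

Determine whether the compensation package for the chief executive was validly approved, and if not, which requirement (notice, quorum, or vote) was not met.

Notice: 48 hours given; 48 required (48 ≥ 48). Satisfied.
Quorum: 11 present, but the 3 interested managers do not count, leaving 8. Quorum is 7. Satisfied.
Vote: the compensation package for the chief executive requires four-fifths of the disinterested managers present (11 − 3 = 8). 4/5 of 8 = 6.40, rounded up to 7, so 7 affirmative votes are needed; 7 voted in favor. Satisfied.

Valid — all requirements satisfied.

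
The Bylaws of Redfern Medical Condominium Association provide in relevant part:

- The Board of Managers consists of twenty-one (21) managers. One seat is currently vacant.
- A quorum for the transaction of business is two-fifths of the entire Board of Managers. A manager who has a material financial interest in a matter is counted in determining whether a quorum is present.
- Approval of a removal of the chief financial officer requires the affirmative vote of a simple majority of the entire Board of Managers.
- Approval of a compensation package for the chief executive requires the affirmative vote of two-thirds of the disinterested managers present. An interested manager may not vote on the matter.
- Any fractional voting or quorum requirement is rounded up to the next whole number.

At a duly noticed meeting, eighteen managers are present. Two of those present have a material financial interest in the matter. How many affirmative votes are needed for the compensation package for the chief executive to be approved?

11

The compensation package for the chief executive requires two-thirds of the disinterested managers present (18 − 2 = 16).
2/3 of 16 = 10.67, rounded up to 11.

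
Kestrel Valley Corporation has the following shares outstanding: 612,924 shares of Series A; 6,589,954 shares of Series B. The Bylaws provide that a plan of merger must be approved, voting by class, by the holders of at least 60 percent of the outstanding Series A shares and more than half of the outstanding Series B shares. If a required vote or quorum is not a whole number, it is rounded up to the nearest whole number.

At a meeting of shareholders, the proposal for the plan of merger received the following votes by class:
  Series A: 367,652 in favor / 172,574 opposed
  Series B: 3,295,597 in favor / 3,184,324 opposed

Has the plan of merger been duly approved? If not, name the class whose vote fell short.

Series A: 3/5 of 612924 = 367754.40, rounded up to 367755; 367,755 required, 367,652 in favor — not approved.
Series B: a majority of 6589954 is 3294978; 3,294,978 required, 3,295,597 in favor — approved.

Not approved — the Series A shares did not give the required vote.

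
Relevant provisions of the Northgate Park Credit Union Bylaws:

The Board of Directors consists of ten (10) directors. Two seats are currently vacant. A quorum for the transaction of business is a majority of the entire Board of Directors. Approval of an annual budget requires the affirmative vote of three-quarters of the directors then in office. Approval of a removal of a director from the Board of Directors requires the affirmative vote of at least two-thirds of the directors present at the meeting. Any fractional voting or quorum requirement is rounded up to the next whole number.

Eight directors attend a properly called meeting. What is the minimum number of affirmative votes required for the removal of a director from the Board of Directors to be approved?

The removal of a director from the Board of Directors requires two-thirds of the directors present (8).
2/3 of 8 = 5.33, rounded up to 6.

6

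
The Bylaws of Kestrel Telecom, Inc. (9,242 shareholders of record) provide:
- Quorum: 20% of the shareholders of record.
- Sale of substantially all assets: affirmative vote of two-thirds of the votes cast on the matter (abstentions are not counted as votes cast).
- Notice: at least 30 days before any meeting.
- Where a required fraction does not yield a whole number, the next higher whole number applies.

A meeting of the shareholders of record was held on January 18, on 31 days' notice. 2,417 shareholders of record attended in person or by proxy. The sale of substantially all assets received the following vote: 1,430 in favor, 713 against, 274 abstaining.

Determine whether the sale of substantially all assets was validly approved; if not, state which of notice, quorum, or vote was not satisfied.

Valid — all requirements satisfied.

Notice: 31 days given; 30 required. Satisfied.
Quorum: 20% of 9,242 = 1,848.40, rounded up to 1,849; 2,417 present. Satisfied.
Vote: requires two-thirds of the votes cast (2,417 − 274 abstaining = 2,143); 2/3 of 2143 = 1428.67, rounded up to 1429, so 1,429 needed; 1,430 in favor. Satisfied.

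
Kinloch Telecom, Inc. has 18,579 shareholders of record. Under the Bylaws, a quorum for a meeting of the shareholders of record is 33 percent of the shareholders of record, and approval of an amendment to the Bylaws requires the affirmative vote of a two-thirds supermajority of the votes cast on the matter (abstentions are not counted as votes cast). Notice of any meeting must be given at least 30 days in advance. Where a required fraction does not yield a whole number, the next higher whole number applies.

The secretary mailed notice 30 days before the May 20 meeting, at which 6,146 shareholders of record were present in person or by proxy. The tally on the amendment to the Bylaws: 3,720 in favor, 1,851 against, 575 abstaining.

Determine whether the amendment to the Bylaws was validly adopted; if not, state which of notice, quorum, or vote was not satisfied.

Valid — all requirements satisfied.

Notice: 30 days given; 30 required. Satisfied.
Quorum: 33% of 18,579 = 6,131.07, rounded up to 6,132; 6,146 present. Satisfied.
Vote: requires two-thirds of the votes cast (6,146 − 575 abstaining = 5,571); 2/3 of 5571 = 3714, so 3,714 needed; 3,720 in favor. Satisfied.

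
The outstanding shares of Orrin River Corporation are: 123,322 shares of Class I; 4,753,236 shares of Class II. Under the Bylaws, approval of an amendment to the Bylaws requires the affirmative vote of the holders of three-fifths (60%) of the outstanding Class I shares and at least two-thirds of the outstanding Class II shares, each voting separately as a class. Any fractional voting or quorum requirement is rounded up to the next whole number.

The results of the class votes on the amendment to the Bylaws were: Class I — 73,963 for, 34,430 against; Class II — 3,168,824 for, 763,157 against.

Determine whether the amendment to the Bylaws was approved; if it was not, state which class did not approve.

Not approved — the Class I shares did not give the required vote.

Class I: 3/5 of 123322 = 73993.20, rounded up to 73994; 73,994 required, 73,963 in favor — not approved.
Class II: 2/3 of 4753236 = 3168824; 3,168,824 required, 3,168,824 in favor — approved.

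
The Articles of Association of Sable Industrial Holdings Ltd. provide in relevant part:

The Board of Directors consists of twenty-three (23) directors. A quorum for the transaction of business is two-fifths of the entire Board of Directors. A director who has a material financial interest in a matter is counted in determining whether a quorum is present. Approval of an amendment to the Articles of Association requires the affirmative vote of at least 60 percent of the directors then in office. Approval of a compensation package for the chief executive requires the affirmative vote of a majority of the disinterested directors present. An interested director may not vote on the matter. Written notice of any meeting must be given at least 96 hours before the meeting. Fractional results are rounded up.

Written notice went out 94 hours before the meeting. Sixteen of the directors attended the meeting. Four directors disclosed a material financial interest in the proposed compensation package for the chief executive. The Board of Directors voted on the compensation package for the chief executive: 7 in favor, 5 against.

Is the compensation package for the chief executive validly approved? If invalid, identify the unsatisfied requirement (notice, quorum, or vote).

Notice: 94 hours given; 96 required (94 < 96). Not satisfied.
Quorum: 16 present (interested directors count toward quorum); quorum is 10. Satisfied.
Vote: the compensation package for the chief executive requires a majority of the disinterested directors present (16 − 4 = 12). A majority of 12 is 7, so 7 affirmative votes are needed; 7 voted in favor. Satisfied.

Invalid — notice requirement not satisfied.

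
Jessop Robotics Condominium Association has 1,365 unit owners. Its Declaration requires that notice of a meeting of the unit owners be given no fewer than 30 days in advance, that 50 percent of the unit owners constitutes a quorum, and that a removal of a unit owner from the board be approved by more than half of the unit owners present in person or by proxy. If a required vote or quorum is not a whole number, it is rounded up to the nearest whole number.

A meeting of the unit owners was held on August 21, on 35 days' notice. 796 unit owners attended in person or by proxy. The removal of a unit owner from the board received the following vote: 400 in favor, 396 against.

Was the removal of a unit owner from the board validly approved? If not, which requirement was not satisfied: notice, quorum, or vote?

Valid — all requirements satisfied.

Notice: 35 days given; 30 required. Satisfied.
Quorum: 50% of 1,365 = 682.50, rounded up to 683; 796 present. Satisfied.
Vote: requires a majority of those present (796); a majority of 796 is 399, so 399 needed; 400 in favor. Satisfied.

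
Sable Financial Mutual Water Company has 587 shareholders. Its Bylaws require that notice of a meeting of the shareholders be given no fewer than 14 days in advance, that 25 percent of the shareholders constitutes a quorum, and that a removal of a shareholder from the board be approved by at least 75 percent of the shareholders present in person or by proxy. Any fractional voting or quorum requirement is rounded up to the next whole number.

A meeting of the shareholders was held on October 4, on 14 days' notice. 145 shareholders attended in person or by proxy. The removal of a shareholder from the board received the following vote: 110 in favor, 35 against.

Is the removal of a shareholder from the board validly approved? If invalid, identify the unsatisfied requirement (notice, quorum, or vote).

Invalid — quorum requirement not satisfied.

Notice: 14 days given; 14 required. Satisfied.
Quorum: 25% of 587 = 146.75, rounded up to 147; 145 present. Not satisfied.
Vote: requires three-fourths of those present (145); 3/4 of 145 = 108.75, rounded up to 109, so 109 needed; 110 in favor. Satisfied.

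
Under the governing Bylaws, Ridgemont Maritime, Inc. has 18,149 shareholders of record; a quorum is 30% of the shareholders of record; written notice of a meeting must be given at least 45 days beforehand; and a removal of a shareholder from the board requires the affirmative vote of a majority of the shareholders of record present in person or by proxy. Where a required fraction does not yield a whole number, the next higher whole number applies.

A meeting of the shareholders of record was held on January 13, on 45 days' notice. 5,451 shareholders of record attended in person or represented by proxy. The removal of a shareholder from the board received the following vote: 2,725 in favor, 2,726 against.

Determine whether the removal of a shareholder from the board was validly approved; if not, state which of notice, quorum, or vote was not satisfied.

Notice: 45 days given; 45 required. Satisfied.
Quorum: 30% of 18,149 = 5,444.70, rounded up to 5,445; 5,451 present. Satisfied.
Vote: requires a majority of those present (5,451); a majority of 5451 is 2726, so 2,726 needed; 2,725 in favor. Not satisfied.

Invalid — vote requirement not satisfied.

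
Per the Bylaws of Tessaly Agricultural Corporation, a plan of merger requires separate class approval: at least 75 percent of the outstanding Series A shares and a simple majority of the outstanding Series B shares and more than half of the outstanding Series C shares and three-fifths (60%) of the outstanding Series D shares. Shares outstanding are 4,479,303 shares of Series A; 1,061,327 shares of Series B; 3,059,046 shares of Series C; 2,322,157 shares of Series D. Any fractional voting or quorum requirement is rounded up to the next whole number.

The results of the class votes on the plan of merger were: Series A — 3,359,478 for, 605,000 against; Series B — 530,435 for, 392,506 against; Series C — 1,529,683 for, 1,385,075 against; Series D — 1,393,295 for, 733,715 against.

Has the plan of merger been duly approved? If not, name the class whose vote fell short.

Series A: 3/4 of 4479303 = 3359477.25, rounded up to 3359478; 3,359,478 required, 3,359,478 in favor — approved.
Series B: a majority of 1061327 is 530664; 530,664 required, 530,435 in favor — not approved.
Series C: a majority of 3059046 is 1529524; 1,529,524 required, 1,529,683 in favor — approved.
Series D: 3/5 of 2322157 = 1393294.20, rounded up to 1393295; 1,393,295 required, 1,393,295 in favor — approved.

Not approved — the Series B shares did not give the required vote.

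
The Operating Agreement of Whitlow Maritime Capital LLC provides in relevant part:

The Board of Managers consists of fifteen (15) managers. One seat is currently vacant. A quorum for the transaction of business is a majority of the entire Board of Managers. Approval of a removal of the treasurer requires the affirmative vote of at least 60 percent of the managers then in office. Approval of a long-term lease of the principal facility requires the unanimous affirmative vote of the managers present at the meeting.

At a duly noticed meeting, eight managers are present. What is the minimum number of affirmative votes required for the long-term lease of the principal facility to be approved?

8

The long-term lease of the principal facility requires the unanimous vote of the managers present (8).
Unanimous means all 8.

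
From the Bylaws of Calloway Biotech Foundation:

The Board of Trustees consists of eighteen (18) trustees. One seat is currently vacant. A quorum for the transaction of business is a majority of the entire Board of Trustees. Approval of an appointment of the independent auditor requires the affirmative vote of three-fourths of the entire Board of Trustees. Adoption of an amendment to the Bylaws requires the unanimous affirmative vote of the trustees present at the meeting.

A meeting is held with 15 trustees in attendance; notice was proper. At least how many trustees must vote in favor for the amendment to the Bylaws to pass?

15

The amendment to the Bylaws requires the unanimous vote of the trustees present (15).
Unanimous means all 15.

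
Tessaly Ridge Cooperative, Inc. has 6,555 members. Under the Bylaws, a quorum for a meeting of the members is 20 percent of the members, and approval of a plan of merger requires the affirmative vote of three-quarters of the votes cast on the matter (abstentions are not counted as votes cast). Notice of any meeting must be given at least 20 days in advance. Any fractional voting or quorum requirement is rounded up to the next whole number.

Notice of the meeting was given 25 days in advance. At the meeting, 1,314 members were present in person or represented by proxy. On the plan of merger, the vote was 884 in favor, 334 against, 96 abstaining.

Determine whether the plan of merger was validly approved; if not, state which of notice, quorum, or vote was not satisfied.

Notice: 25 days given; 20 required. Satisfied.
Quorum: 20% of 6,555 = 1,311; 1,314 present. Satisfied.
Vote: requires three-fourths of the votes cast (1,314 − 96 abstaining = 1,218); 3/4 of 1218 = 913.50, rounded up to 914, so 914 needed; 884 in favor. Not satisfied.

Invalid — vote requirement not satisfied.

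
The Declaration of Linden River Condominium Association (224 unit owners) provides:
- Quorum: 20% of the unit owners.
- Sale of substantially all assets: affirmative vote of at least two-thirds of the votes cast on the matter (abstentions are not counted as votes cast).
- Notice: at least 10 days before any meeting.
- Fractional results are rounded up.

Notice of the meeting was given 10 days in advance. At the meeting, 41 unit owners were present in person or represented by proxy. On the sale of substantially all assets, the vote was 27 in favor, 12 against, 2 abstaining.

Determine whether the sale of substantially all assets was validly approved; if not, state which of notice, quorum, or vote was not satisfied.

Invalid — quorum requirement not satisfied.

Notice: 10 days given; 10 required. Satisfied.
Quorum: 20% of 224 = 44.80, rounded up to 45; 41 present. Not satisfied.
Vote: requires two-thirds of the votes cast (41 − 2 abstaining = 39); 2/3 of 39 = 26, so 26 needed; 27 in favor. Satisfied.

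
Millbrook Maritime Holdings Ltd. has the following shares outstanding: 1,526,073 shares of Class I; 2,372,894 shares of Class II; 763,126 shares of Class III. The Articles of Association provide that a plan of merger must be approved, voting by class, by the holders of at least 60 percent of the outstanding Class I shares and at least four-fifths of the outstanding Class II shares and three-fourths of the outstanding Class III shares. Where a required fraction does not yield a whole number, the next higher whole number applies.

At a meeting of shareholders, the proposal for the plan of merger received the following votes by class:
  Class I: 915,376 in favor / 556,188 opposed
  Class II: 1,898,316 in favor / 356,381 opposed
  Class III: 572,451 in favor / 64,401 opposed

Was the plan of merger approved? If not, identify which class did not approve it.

Class I: 3/5 of 1526073 = 915643.80, rounded up to 915644; 915,644 required, 915,376 in favor — not approved.
Class II: 4/5 of 2372894 = 1898315.20, rounded up to 1898316; 1,898,316 required, 1,898,316 in favor — approved.
Class III: 3/4 of 763126 = 572344.50, rounded up to 572345; 572,345 required, 572,451 in favor — approved.

Not approved — the Class I shares did not give the required vote.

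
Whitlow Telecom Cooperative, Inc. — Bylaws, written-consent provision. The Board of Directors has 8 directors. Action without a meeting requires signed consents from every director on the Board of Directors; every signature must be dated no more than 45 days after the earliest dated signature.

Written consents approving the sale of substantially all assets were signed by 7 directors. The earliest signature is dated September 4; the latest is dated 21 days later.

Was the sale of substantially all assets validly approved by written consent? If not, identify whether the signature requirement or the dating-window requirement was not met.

Not effective — insufficient signatures.

Signatures required: the unanimous vote of 8 — unanimous means all 8, so 8 needed; 7 signed. Insufficient.
Dating window: the latest signature is 21 days after the earliest; the limit is 45 days. Within the window.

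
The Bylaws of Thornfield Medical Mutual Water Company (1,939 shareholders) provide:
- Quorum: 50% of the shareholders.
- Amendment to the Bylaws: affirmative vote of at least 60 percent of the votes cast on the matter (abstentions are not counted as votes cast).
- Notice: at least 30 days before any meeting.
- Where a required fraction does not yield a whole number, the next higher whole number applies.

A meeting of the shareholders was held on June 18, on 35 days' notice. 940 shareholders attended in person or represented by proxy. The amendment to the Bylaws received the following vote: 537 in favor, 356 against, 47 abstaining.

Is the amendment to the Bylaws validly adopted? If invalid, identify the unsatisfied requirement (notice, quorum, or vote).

Notice: 35 days given; 30 required. Satisfied.
Quorum: 50% of 1,939 = 969.50, rounded up to 970; 940 present. Not satisfied.
Vote: requires three-fifths of the votes cast (940 − 47 abstaining = 893); 3/5 of 893 = 535.80, rounded up to 536, so 536 needed; 537 in favor. Satisfied.

Invalid — quorum requirement not satisfied.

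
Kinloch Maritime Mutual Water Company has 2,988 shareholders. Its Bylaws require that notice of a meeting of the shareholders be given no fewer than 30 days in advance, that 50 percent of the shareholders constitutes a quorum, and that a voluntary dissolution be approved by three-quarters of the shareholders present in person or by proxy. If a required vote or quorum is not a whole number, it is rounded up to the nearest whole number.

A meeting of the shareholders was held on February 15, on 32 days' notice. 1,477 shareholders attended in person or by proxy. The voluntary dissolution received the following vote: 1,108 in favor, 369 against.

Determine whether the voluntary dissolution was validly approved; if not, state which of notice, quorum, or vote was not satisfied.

Notice: 32 days given; 30 required. Satisfied.
Quorum: 50% of 2,988 = 1,494; 1,477 present. Not satisfied.
Vote: requires three-fourths of those present (1,477); 3/4 of 1477 = 1107.75, rounded up to 1108, so 1,108 needed; 1,108 in favor. Satisfied.

Invalid — quorum requirement not satisfied.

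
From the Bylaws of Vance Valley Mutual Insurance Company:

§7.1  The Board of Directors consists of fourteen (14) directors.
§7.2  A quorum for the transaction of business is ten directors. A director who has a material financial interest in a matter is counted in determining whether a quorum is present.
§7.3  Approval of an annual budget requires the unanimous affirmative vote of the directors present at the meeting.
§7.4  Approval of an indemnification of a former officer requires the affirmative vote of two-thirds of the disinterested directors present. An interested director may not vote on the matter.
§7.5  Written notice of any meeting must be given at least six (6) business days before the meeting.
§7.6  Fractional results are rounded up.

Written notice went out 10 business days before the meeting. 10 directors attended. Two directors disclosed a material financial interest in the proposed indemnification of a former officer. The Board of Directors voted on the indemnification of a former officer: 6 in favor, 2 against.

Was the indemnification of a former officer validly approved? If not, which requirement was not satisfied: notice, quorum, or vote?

Valid — all requirements satisfied.

Notice: 10 business days given; 6 required (10 ≥ 6). Satisfied.
Quorum: 10 present (interested directors count toward quorum); quorum is 10. Satisfied.
Vote: the indemnification of a former officer requires two-thirds of the disinterested directors present (10 − 2 = 8). 2/3 of 8 = 5.33, rounded up to 6, so 6 affirmative votes are needed; 6 voted in favor. Satisfied.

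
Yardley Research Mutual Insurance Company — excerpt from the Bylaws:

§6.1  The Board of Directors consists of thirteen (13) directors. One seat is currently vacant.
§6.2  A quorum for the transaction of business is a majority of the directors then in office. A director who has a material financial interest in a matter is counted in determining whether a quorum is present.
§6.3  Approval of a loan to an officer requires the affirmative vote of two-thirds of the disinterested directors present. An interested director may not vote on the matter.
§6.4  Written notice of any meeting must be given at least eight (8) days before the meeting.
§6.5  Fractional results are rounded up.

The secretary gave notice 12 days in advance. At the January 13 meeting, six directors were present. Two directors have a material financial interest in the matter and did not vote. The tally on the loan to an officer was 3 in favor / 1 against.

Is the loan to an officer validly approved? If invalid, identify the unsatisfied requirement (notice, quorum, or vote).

Notice: 12 days given; 8 required (12 ≥ 8). Satisfied.
Quorum: 6 present (interested directors count toward quorum); quorum is 7. Not satisfied.
Vote: the loan to an officer requires two-thirds of the disinterested directors present (6 − 2 = 4). 2/3 of 4 = 2.67, rounded up to 3, so 3 affirmative votes are needed; 3 voted in favor. Satisfied. (Moot — without a quorum no business can be validly transacted.)

Invalid — quorum requirement not satisfied.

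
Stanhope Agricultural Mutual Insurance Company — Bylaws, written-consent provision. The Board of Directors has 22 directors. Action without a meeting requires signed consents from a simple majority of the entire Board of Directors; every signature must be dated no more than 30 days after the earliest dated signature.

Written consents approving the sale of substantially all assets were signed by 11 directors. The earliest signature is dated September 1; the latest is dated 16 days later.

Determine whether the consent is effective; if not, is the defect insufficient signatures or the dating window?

Signatures required: a simple majority of 22 — a majority of 22 is 12, so 12 needed; 11 signed. Insufficient.
Dating window: the latest signature is 16 days after the earliest; the limit is 30 days. Within the window.

Not effective — insufficient signatures.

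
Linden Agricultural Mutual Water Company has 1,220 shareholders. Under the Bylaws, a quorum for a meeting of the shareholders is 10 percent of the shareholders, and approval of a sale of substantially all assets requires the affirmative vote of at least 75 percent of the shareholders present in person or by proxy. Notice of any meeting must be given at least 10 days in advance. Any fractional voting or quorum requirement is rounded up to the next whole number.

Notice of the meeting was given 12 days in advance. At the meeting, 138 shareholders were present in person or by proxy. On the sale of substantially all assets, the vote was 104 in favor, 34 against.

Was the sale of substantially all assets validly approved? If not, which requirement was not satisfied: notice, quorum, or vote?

Notice: 12 days given; 10 required. Satisfied.
Quorum: 10% of 1,220 = 122; 138 present. Satisfied.
Vote: requires three-fourths of those present (138); 3/4 of 138 = 103.50, rounded up to 104, so 104 needed; 104 in favor. Satisfied.

Valid — all requirements satisfied.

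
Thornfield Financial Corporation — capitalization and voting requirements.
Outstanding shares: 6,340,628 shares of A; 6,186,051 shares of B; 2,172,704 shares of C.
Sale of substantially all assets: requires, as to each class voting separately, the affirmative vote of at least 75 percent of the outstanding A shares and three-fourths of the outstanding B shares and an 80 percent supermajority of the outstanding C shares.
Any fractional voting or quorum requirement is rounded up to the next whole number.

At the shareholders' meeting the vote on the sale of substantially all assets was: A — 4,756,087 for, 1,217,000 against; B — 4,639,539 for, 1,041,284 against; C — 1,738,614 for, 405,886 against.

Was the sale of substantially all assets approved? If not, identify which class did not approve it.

Approved — every class gave the required vote.

A: 3/4 of 6340628 = 4755471; 4,755,471 required, 4,756,087 in favor — approved.
B: 3/4 of 6186051 = 4639538.25, rounded up to 4639539; 4,639,539 required, 4,639,539 in favor — approved.
C: 4/5 of 2172704 = 1738163.20, rounded up to 1738164; 1,738,164 required, 1,738,614 in favor — approved.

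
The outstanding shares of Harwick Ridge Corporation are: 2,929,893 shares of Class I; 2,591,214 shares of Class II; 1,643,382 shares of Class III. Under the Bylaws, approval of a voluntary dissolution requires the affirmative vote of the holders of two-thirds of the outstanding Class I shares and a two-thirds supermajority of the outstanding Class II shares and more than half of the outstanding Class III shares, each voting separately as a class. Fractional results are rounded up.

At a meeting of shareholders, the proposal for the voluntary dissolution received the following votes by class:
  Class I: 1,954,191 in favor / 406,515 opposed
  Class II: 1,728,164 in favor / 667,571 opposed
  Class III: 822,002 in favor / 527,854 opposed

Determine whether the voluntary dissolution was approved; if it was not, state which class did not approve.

Class I: 2/3 of 2929893 = 1953262; 1,953,262 required, 1,954,191 in favor — approved.
Class II: 2/3 of 2591214 = 1727476; 1,727,476 required, 1,728,164 in favor — approved.
Class III: a majority of 1643382 is 821692; 821,692 required, 822,002 in favor — approved.

Approved — every class gave the required vote.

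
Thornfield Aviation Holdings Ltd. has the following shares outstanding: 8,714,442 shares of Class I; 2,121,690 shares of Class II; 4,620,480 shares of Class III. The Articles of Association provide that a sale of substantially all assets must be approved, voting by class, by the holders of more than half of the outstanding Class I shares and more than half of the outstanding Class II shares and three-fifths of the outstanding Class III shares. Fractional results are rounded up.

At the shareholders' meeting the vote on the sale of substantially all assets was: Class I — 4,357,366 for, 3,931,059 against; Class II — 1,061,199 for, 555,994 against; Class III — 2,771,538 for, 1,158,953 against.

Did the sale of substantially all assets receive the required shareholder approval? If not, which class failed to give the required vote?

Class I: a majority of 8714442 is 4357222; 4,357,222 required, 4,357,366 in favor — approved.
Class II: a majority of 2121690 is 1060846; 1,060,846 required, 1,061,199 in favor — approved.
Class III: 3/5 of 4620480 = 2772288; 2,772,288 required, 2,771,538 in favor — not approved.

Not approved — the Class III shares did not give the required vote.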